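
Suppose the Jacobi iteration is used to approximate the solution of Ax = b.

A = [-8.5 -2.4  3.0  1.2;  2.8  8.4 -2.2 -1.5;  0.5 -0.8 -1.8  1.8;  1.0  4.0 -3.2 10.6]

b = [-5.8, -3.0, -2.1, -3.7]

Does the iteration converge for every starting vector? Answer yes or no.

yes

Let D = diag(-8.5, 8.4, -1.8, 10.6); L, U the strict triangles.
Jacobi: T = -D⁻¹(L+U), T[3,1] = -(4)/(10.6) = -0.3774; T[3,3] = 0.
  T[0,:] = [+0.0000  -0.2824  +0.3529  +0.1412]
  T[1,:] = [-0.3333  +0.0000  +0.2619  +0.1786]
  T[2,:] = [+0.2778  -0.4444  +0.0000  +1.0000]
  T[3,:] = [-0.0943  -0.3774  +0.3019  +0.0000]
moduli |λ_i(T)| = 0.6968, 0.4840, 0.2926, 0.2926.
spectral radius ρ = 0.6968; 0.6968 < 1, so it converges for any x₀.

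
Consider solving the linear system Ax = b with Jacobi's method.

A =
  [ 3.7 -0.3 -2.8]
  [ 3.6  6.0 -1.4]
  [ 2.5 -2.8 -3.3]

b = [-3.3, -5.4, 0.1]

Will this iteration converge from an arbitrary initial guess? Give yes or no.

yes

Diagonal D = diag(3.7, 6, -3.3); L, U strict lower/upper.
Jacobi: T = -D⁻¹(L+U), T[2,1] = -(-2.8)/(-3.3) = -0.8485; T[2,2] = 0.
  T[0,:] = [+0.0000, +0.0811, +0.7568]
  T[1,:] = [-0.6000, +0.0000, +0.2333]
  T[2,:] = [+0.7576, -0.8485, +0.0000]
moduli |λ_i(T)| = 0.8828, 0.6728, 0.6728.
spectral radius ρ = 0.8828; 0.8828 < 1: convergent.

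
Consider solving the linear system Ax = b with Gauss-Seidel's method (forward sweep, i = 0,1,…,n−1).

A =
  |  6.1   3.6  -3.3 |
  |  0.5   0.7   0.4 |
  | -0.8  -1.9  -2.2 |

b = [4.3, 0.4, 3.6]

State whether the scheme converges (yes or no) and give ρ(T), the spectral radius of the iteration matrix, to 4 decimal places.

A = D + L + U where D = diag(6.1, 0.7, -2.2).
T_GS = -(D+L)⁻¹U: row 0 first, T[0,1] = -(3.6)/(6.1) = -0.5902; later rows by forward substitution.
  T[0,:] = [+0.0000  -0.5902  +0.5410]
  T[1,:] = [+0.0000  +0.4215  -0.9578]
  T[2,:] = [+0.0000  -0.1495  +0.6305]
|λ(T)| sorted: 0.9185, 0.1335, 0.0000.
spectral radius ρ = 0.9185; 0.9185 < 1 ⇒ converges.

yes, ρ = 0.9185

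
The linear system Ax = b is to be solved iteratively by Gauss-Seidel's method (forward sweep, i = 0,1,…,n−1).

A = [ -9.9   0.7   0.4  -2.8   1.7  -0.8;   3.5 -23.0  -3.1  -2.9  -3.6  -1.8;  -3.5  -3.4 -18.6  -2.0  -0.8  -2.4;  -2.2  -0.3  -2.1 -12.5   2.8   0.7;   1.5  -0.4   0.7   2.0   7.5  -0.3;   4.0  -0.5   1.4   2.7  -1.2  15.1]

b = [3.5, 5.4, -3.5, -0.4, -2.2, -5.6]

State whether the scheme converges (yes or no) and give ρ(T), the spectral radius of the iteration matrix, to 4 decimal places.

yes, ρ = 0.1662

Split A = D + L + U, D = diag(-9.9, -23, -18.6, -12.5, 7.5, 15.1).
T_GS = -(D+L)⁻¹U: row 0 first, T[0,2] = -(0.4)/(-9.9) = +0.0404; later rows by forward substitution.
  T[0,:] = [+0.0000 +0.0707 +0.0404 -0.2828 +0.1717 -0.0808]
  T[1,:] = [+0.0000 +0.0108 -0.1286 -0.1691 -0.1304 -0.0906]
  T[2,:] = [+0.0000 -0.0153 +0.0159 -0.0234 -0.0515 -0.0973]
  T[3,:] = [+0.0000 -0.0101 -0.0067 +0.0578 +0.2056 +0.0887]
  T[4,:] = [+0.0000 -0.0094 -0.0146 +0.0343 -0.0913 +0.0367]
  T[5,:] = [+0.0000 -0.0159 -0.0164 +0.0639 -0.0890 +0.0145]
|roots of det(T-λI)|: 0.1662, 0.1225, 0.0530, 0.0475, 0.0475, 0.0000.
spectral radius ρ = 0.1662; 0.1662 < 1: convergent.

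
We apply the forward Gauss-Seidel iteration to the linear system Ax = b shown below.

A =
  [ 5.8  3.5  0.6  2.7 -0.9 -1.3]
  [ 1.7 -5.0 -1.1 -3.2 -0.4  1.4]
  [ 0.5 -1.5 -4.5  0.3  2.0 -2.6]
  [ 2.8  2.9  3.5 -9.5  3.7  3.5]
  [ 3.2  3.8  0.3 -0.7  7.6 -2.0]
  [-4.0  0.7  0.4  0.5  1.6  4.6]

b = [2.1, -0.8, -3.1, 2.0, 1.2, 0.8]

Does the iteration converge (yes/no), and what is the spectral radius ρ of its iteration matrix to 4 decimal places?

yes, ρ = 0.9379

A = D + L + U where D = diag(5.8, -5, -4.5, -9.5, 7.6, 4.6).
T_GS = -(D+L)⁻¹U: row 0 first, T[0,3] = -(2.7)/(5.8) = -0.4655; later rows by forward substitution.
  T[0,:] = [+0.0000  -0.6034  -0.1034  -0.4655  +0.1552  +0.2241]
  T[1,:] = [+0.0000  -0.2052  -0.2552  -0.7983  -0.0272  +0.3562]
  T[2,:] = [+0.0000  +0.0013  +0.0736  +0.2810  +0.4708  -0.6716]
  T[3,:] = [+0.0000  -0.2400  -0.0813  -0.2774  +0.6003  +0.2958]
  T[4,:] = [+0.0000  +0.3345  +0.1608  +0.5585  -0.0150  +0.0444]
  T[5,:] = [+0.0000  -0.5839  -0.1046  -0.4719  +0.0381  +0.1515]
|roots of det(T-λI)|: 0.9379, 0.4645, 0.4487, 0.4487, 0.0090, 0.0000.
ρ(T) = max|λ| = 0.9379; 0.9379 < 1, so it converges for any x₀.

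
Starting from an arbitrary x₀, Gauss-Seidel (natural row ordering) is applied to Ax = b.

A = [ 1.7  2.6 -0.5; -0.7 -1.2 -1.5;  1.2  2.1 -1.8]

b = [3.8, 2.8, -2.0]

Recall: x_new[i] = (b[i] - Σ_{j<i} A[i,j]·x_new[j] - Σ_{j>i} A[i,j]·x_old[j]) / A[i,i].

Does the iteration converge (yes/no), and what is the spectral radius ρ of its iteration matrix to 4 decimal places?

no, ρ = 1.4495

Write A = D+L+U with D = diag(1.7, -1.2, -1.8).
T_GS = -(D+L)⁻¹U: row 0 first, T[0,2] = -(-0.5)/(1.7) = +0.2941; later rows by forward substitution.
  T[0,:] = [+0.0000  -1.5294  +0.2941]
  T[1,:] = [+0.0000  +0.8922  -1.4216]
  T[2,:] = [+0.0000  +0.0212  -1.4624]
eigenvalue magnitudes: 1.4495, 0.8793, 0.0000.
ρ(T) = max|λ| = 1.4495; 1.4495 > 1 ⇒ diverges.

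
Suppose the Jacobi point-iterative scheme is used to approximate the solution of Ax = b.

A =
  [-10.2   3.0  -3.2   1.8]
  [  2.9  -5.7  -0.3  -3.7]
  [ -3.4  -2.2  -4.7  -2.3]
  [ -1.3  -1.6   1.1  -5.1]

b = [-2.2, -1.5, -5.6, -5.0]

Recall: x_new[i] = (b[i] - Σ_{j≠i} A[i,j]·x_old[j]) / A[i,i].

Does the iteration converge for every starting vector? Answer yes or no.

yes

A = D + L + U where D = diag(-10.2, -5.7, -4.7, -5.1).
Jacobi: T = -D⁻¹(L+U), T[2,3] = -(-2.3)/(-4.7) = -0.4894; T[2,2] = 0.
  T[0,:] = [+0.0000  +0.2941  -0.3137  +0.1765]
  T[1,:] = [+0.5088  +0.0000  -0.0526  -0.6491]
  T[2,:] = [-0.7234  -0.4681  +0.0000  -0.4894]
  T[3,:] = [-0.2549  -0.3137  +0.2157  +0.0000]
eigenvalue magnitudes: 0.7491, 0.4300, 0.4300, 0.0927.
spectral radius ρ = 0.7491; 0.7491 < 1: convergent.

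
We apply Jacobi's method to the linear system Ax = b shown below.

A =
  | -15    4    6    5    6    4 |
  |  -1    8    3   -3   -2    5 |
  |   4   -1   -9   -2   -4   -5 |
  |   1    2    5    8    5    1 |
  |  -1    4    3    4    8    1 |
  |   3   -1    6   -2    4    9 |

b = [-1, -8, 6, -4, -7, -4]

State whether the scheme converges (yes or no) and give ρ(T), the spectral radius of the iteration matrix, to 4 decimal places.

no, ρ = 1.2521

Diagonal D = diag(-15, 8, -9, 8, 8, 9); L, U strict lower/upper.
T_J = -D⁻¹(L+U): T[4,5] = -(1)/(8) = -0.1250; T[4,4] = 0.
  T[0,:] = [+0.0000  +0.2667  +0.4000  +0.3333  +0.4000  +0.2667]
  T[1,:] = [+0.1250  +0.0000  -0.3750  +0.3750  +0.2500  -0.6250]
  T[2,:] = [+0.4444  -0.1111  +0.0000  -0.2222  -0.4444  -0.5556]
  T[3,:] = [-0.1250  -0.2500  -0.6250  +0.0000  -0.6250  -0.1250]
  T[4,:] = [+0.1250  -0.5000  -0.3750  -0.5000  +0.0000  -0.1250]
  T[5,:] = [-0.3333  +0.1111  -0.6667  +0.2222  -0.4444  +0.0000]
eigenvalue magnitudes: 1.2521, 0.7078, 0.4606, 0.4606, 0.3667, 0.1431.
ρ(T) = max|λ| = 1.2521; 1.2521 > 1: divergent.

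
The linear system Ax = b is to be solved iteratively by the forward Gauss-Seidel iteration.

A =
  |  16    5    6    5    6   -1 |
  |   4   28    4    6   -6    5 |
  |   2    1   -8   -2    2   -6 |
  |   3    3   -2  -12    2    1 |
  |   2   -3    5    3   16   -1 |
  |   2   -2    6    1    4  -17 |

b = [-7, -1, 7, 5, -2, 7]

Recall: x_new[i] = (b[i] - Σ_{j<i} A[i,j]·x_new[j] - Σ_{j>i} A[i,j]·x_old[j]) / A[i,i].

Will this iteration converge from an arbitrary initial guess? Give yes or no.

Write A = D+L+U with D = diag(16, 28, -8, -12, 16, -17).
GS T = -(D+L)⁻¹U: row 0 first, T[0,2] = -(6)/(16) = -0.3750; later rows by forward substitution.
  T[0,:] = [+0.0000 -0.3125 -0.3750 -0.3125 -0.3750 +0.0625]
  T[1,:] = [+0.0000 +0.0446 -0.0893 -0.1696 +0.2679 -0.1875]
  T[2,:] = [+0.0000 -0.0725 -0.1049 -0.3493 +0.1897 -0.7578]
  T[3,:] = [+0.0000 -0.0549 -0.0986 -0.0623 +0.1083 +0.1784]
  T[4,:] = [+0.0000 +0.0804 +0.0814 +0.1281 +0.0175 +0.2229]
  T[5,:] = [+0.0000 -0.0519 -0.0573 -0.1136 +0.0018 -0.1751]
eigenvalue magnitudes: 0.5368, 0.1787, 0.0574, 0.0574, 0.0433, 0.0000.
spectral radius ρ = 0.5368; 0.5368 < 1 ⇒ converges.

yes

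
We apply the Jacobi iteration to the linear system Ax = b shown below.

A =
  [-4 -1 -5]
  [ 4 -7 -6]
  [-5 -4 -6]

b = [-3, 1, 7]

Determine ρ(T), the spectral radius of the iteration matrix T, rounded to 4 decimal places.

Let D = diag(-4, -7, -6); L, U the strict triangles.
T_J = -D⁻¹(L+U): T[2,0] = -(-5)/(-6) = -0.8333; T[2,2] = 0.
  T[0,:] = [+0.0000  -0.2500  -1.2500]
  T[1,:] = [+0.5714  +0.0000  -0.8571]
  T[2,:] = [-0.8333  -0.6667  +0.0000]
|λ(T)| sorted: 1.3033, 1.0947, 0.2086.
ρ = 1.3033; 1.3033 > 1, so it fails to converge.

1.3033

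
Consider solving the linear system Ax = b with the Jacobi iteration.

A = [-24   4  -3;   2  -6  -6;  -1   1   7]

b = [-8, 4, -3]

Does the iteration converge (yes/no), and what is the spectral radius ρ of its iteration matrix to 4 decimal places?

Let D = diag(-24, -6, 7); L, U the strict triangles.
Jacobi T = -D⁻¹(L+U): T[1,2] = -(-6)/(-6) = -1.0000; T[1,1] = 0.
  T[0,:] = [+0.0000 +0.1667 -0.1250]
  T[1,:] = [+0.3333 +0.0000 -1.0000]
  T[2,:] = [+0.1429 -0.1429 +0.0000]
|roots of det(T-λI)|: 0.4677, 0.3623, 0.1054.
ρ = 0.4677; 0.4677 < 1: convergent.

yes, ρ = 0.4677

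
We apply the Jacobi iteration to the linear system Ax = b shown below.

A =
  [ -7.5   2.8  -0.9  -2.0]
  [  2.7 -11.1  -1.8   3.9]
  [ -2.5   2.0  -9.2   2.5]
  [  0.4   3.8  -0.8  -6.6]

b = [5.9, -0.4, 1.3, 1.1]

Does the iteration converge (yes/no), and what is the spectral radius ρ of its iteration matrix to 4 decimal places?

Diagonal D = diag(-7.5, -11.1, -9.2, -6.6); L, U strict lower/upper.
Jacobi T = -D⁻¹(L+U): T[3,1] = -(3.8)/(-6.6) = +0.5758; T[3,3] = 0.
  T[0,:] = [+0.0000  +0.3733  -0.1200  -0.2667]
  T[1,:] = [+0.2432  +0.0000  -0.1622  +0.3514]
  T[2,:] = [-0.2717  +0.2174  +0.0000  +0.2717]
  T[3,:] = [+0.0606  +0.5758  -0.1212  +0.0000]
|eigenvalues of T|: 0.5667, 0.4027, 0.4027, 0.1200.
ρ(T) = max|λ| = 0.5667; 0.5667 < 1 ⇒ converges.

yes, ρ = 0.5667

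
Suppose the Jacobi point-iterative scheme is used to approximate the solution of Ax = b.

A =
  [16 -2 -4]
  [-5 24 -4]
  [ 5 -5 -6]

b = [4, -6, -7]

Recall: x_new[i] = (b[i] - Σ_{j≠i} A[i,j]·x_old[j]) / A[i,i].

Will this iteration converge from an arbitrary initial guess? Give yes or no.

Diagonal D = diag(16, 24, -6); L, U strict lower/upper.
Jacobi: T = -D⁻¹(L+U), T[0,2] = -(-4)/(16) = +0.2500; T[0,0] = 0.
  T[0,:] = [+0.0000, +0.1250, +0.2500]
  T[1,:] = [+0.2083, +0.0000, +0.1667]
  T[2,:] = [+0.8333, -0.8333, +0.0000]
|roots of det(T-λI)|: 0.4006, 0.2550, 0.2550.
ρ(T) = max|λ| = 0.4006; 0.4006 < 1 ⇒ converges.

yes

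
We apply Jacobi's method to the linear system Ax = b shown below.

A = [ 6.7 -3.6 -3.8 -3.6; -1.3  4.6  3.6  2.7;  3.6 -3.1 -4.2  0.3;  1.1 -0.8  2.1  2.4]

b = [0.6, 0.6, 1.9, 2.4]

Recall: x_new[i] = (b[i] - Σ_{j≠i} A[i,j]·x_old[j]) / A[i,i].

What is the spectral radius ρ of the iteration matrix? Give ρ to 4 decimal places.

1.3240

Split A = D + L + U, D = diag(6.7, 4.6, -4.2, 2.4).
T_J = -D⁻¹(L+U): T[2,3] = -(0.3)/(-4.2) = +0.0714; T[2,2] = 0.
  T[0,:] = [+0.0000 +0.5373 +0.5672 +0.5373]
  T[1,:] = [+0.2826 +0.0000 -0.7826 -0.5870]
  T[2,:] = [+0.8571 -0.7381 +0.0000 +0.0714]
  T[3,:] = [-0.4583 +0.3333 -0.8750 +0.0000]
|eigenvalues of T|: 1.3240, 0.8147, 0.8147, 0.4168.
ρ = 1.3240; 1.3240 > 1 ⇒ diverges.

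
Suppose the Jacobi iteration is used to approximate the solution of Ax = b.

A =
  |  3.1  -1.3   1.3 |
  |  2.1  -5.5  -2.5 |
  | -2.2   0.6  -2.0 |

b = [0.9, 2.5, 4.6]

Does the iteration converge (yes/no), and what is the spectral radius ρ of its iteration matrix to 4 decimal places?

Diagonal D = diag(3.1, -5.5, -2); L, U strict lower/upper.
Jacobi T = -D⁻¹(L+U): T[0,1] = -(-1.3)/(3.1) = +0.4194; T[0,0] = 0.
  T[0,:] = [+0.0000 +0.4194 -0.4194]
  T[1,:] = [+0.3818 +0.0000 -0.4545]
  T[2,:] = [-1.1000 +0.3000 +0.0000]
eigenvalue magnitudes: 0.8252, 0.4426, 0.4426.
spectral radius ρ = 0.8252; 0.8252 < 1, so it converges for any x₀.

yes, ρ = 0.8252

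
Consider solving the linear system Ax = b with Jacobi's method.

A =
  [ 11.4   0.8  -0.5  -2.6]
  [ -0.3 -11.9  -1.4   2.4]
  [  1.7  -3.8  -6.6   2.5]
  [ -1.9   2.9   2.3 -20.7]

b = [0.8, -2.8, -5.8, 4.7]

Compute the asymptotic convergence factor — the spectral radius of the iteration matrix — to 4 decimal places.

Split A = D + L + U, D = diag(11.4, -11.9, -6.6, -20.7).
Jacobi: T = -D⁻¹(L+U), T[2,1] = -(-3.8)/(-6.6) = -0.5758; T[2,2] = 0.
  T[0,:] = [+0.0000  -0.0702  +0.0439  +0.2281]
  T[1,:] = [-0.0252  +0.0000  -0.1176  +0.2017]
  T[2,:] = [+0.2576  -0.5758  +0.0000  +0.3788]
  T[3,:] = [-0.0918  +0.1401  +0.1111  +0.0000]
moduli |λ_i(T)| = 0.3981, 0.3109, 0.0712, 0.0160.
ρ = 0.3981; 0.3981 < 1: convergent.

0.3981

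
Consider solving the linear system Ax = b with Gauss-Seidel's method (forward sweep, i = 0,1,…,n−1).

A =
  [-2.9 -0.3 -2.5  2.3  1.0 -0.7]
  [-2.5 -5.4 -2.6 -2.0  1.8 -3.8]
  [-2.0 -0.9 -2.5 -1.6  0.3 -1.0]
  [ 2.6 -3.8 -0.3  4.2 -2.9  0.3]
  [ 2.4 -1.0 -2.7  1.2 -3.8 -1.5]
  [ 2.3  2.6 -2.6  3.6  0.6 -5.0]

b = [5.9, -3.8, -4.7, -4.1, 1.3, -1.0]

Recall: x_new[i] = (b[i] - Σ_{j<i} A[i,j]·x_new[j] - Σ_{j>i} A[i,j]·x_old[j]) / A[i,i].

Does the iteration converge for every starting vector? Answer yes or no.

Diagonal D = diag(-2.9, -5.4, -2.5, 4.2, -3.8, -5); L, U strict lower/upper.
T_GS = -(D+L)⁻¹U: row 0 first, T[0,5] = -(-0.7)/(-2.9) = -0.2414; later rows by forward substitution.
  T[0,:] = [+0.0000  -0.1034  -0.8621  +0.7931  +0.3448  -0.2414]
  T[1,:] = [+0.0000  +0.0479  -0.0824  -0.7375  +0.1737  -0.5920]
  T[2,:] = [+0.0000  +0.0655  +0.7193  -1.0090  -0.2184  +0.0062]
  T[3,:] = [+0.0000  +0.1121  +0.5105  -1.2303  +0.6186  -0.4571]
  T[4,:] = [+0.0000  -0.0891  -0.8727  +1.0234  +0.5226  -0.5402]
  T[5,:] = [+0.0000  +0.0132  -0.5506  -0.2571  +0.8706  -0.8160]
eigenvalue magnitudes: 1.3358, 0.7490, 0.4794, 0.2798, 0.0298, 0.0000.
spectral radius ρ = 1.3358; 1.3358 > 1, so it fails to converge.

no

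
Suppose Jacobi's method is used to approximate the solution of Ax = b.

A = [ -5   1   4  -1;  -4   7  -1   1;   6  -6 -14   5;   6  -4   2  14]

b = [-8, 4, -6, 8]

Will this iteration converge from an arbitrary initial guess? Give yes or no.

Write A = D+L+U with D = diag(-5, 7, -14, 14).
Jacobi T = -D⁻¹(L+U): T[3,1] = -(-4)/(14) = +0.2857; T[3,3] = 0.
  T[0,:] = [+0.0000, +0.2000, +0.8000, -0.2000]
  T[1,:] = [+0.5714, +0.0000, +0.1429, -0.1429]
  T[2,:] = [+0.4286, -0.4286, +0.0000, +0.3571]
  T[3,:] = [-0.4286, +0.2857, -0.1429, +0.0000]
|eigenvalues of T|: 0.8864, 0.5353, 0.5353, 0.1481.
ρ(T) = max|λ| = 0.8864; 0.8864 < 1: convergent.

yes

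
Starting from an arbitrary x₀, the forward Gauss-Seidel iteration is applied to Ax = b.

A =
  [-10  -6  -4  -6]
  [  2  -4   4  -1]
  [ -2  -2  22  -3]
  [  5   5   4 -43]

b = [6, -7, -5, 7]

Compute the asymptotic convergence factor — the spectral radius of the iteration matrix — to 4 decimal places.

Let D = diag(-10, -4, 22, -43); L, U the strict triangles.
Gauss-Seidel: T = -(D+L)⁻¹U, row 0 first, T[0,3] = -(-6)/(-10) = -0.6000; later rows by forward substitution.
  T[0,:] = [+0.0000  -0.6000  -0.4000  -0.6000]
  T[1,:] = [+0.0000  -0.3000  +0.8000  -0.5500]
  T[2,:] = [+0.0000  -0.0818  +0.0364  +0.0318]
  T[3,:] = [+0.0000  -0.1123  +0.0499  -0.1308]
moduli |λ_i(T)| = 0.3909, 0.1560, 0.1560, 0.0000.
ρ = 0.3909; 0.3909 < 1: convergent.

0.3909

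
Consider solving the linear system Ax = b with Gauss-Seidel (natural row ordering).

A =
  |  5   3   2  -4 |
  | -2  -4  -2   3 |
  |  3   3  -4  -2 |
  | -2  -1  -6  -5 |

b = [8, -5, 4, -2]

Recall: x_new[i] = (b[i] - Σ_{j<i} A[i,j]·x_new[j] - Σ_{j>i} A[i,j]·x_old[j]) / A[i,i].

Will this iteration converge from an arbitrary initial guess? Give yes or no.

no

Split A = D + L + U, D = diag(5, -4, -4, -5).
Gauss-Seidel: T = -(D+L)⁻¹U, row 0 first, T[0,2] = -(2)/(5) = -0.4000; later rows by forward substitution.
  T[0,:] = [+0.0000 -0.6000 -0.4000 +0.8000]
  T[1,:] = [+0.0000 +0.3000 -0.3000 +0.3500]
  T[2,:] = [+0.0000 -0.2250 -0.5250 +0.3625]
  T[3,:] = [+0.0000 +0.4500 +0.8500 -0.8250]
|eigenvalues of T|: 1.3836, 0.4336, 0.1000, 0.0000.
ρ = 1.3836; 1.3836 > 1 ⇒ diverges.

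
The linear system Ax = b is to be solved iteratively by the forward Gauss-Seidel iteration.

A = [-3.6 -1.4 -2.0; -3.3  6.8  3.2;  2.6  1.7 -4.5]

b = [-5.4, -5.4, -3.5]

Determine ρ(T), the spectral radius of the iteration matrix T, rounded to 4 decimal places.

Let D = diag(-3.6, 6.8, -4.5); L, U the strict triangles.
GS T = -(D+L)⁻¹U: row 0 first, T[0,2] = -(-2)/(-3.6) = -0.5556; later rows by forward substitution.
  T[0,:] = [+0.0000 -0.3889 -0.5556]
  T[1,:] = [+0.0000 -0.1887 -0.7402]
  T[2,:] = [+0.0000 -0.2960 -0.6006]
eigenvalue magnitudes: 0.9060, 0.1167, 0.0000.
spectral radius ρ = 0.9060; 0.9060 < 1, so it converges for any x₀.

0.9060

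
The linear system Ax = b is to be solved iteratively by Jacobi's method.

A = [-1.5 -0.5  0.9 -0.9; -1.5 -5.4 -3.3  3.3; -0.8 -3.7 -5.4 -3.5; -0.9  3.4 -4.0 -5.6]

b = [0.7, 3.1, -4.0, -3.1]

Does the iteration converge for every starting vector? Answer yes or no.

A = D + L + U where D = diag(-1.5, -5.4, -5.4, -5.6).
T_J = -D⁻¹(L+U): T[3,1] = -(3.4)/(-5.6) = +0.6071; T[3,3] = 0.
  T[0,:] = [+0.0000  -0.3333  +0.6000  -0.6000]
  T[1,:] = [-0.2778  +0.0000  -0.6111  +0.6111]
  T[2,:] = [-0.1481  -0.6852  +0.0000  -0.6481]
  T[3,:] = [-0.1607  +0.6071  -0.7143  +0.0000]
eigenvalue magnitudes: 1.3958, 0.6868, 0.4857, 0.2233.
ρ = 1.3958; 1.3958 > 1: divergent.

no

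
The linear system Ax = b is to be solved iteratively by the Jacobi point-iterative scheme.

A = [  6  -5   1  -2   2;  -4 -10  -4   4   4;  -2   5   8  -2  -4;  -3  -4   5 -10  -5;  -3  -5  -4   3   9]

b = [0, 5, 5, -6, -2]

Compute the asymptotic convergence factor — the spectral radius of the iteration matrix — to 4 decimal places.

Write A = D+L+U with D = diag(6, -10, 8, -10, 9).
Jacobi: T = -D⁻¹(L+U), T[2,0] = -(-2)/(8) = +0.2500; T[2,2] = 0.
  T[0,:] = [+0.0000 +0.8333 -0.1667 +0.3333 -0.3333]
  T[1,:] = [-0.4000 +0.0000 -0.4000 +0.4000 +0.4000]
  T[2,:] = [+0.2500 -0.6250 +0.0000 +0.2500 +0.5000]
  T[3,:] = [-0.3000 -0.4000 +0.5000 +0.0000 -0.5000]
  T[4,:] = [+0.3333 +0.5556 +0.4444 -0.3333 +0.0000]
|λ(T)| sorted: 1.1319, 0.7849, 0.7849, 0.4455, 0.4455.
spectral radius ρ = 1.1319; 1.1319 > 1: divergent.

1.1319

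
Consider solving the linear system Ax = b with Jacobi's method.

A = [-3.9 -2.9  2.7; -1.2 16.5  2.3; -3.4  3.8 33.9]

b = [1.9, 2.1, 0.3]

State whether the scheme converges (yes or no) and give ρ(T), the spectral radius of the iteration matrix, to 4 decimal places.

A = D + L + U where D = diag(-3.9, 16.5, 33.9).
Jacobi T = -D⁻¹(L+U): T[2,0] = -(-3.4)/(33.9) = +0.1003; T[2,2] = 0.
  T[0,:] = [+0.0000, -0.7436, +0.6923]
  T[1,:] = [+0.0727, +0.0000, -0.1394]
  T[2,:] = [+0.1003, -0.1121, +0.0000]
|roots of det(T-λI)|: 0.2277, 0.1445, 0.1445.
ρ(T) = max|λ| = 0.2277; 0.2277 < 1: convergent.

yes, ρ = 0.2277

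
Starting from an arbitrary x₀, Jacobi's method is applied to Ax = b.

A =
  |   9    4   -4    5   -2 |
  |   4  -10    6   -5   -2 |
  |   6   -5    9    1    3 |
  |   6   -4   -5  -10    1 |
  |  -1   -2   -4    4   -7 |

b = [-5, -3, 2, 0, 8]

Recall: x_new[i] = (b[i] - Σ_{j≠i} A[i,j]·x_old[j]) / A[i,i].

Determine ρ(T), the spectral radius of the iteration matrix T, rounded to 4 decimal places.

Write A = D+L+U with D = diag(9, -10, 9, -10, -7).
Jacobi: T = -D⁻¹(L+U), T[3,2] = -(-5)/(-10) = -0.5000; T[3,3] = 0.
  T[0,:] = [+0.0000, -0.4444, +0.4444, -0.5556, +0.2222]
  T[1,:] = [+0.4000, +0.0000, +0.6000, -0.5000, -0.2000]
  T[2,:] = [-0.6667, +0.5556, +0.0000, -0.1111, -0.3333]
  T[3,:] = [+0.6000, -0.4000, -0.5000, +0.0000, +0.1000]
  T[4,:] = [-0.1429, -0.2857, -0.5714, +0.5714, +0.0000]
|eigenvalues of T|: 1.1293, 0.9084, 0.9084, 0.2781, 0.2781.
ρ(T) = max|λ| = 1.1293; 1.1293 > 1: divergent.

1.1293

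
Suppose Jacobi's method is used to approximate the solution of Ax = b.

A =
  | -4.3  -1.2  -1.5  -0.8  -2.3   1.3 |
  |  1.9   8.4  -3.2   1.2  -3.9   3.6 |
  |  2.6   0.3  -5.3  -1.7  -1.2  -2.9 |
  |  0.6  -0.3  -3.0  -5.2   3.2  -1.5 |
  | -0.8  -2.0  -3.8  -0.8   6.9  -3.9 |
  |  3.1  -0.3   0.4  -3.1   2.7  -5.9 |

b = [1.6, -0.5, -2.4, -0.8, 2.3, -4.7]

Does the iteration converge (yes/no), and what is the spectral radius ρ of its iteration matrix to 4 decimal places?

Split A = D + L + U, D = diag(-4.3, 8.4, -5.3, -5.2, 6.9, -5.9).
T_J = -D⁻¹(L+U): T[1,0] = -(1.9)/(8.4) = -0.2262; T[1,1] = 0.
  T[0,:] = [+0.0000 -0.2791 -0.3488 -0.1860 -0.5349 +0.3023]
  T[1,:] = [-0.2262 +0.0000 +0.3810 -0.1429 +0.4643 -0.4286]
  T[2,:] = [+0.4906 +0.0566 +0.0000 -0.3208 -0.2264 -0.5472]
  T[3,:] = [+0.1154 -0.0577 -0.5769 +0.0000 +0.6154 -0.2885]
  T[4,:] = [+0.1159 +0.2899 +0.5507 +0.1159 +0.0000 +0.5652]
  T[5,:] = [+0.5254 -0.0508 +0.0678 -0.5254 +0.4576 +0.0000]
|eigenvalues of T|: 1.1751, 0.7654, 0.7654, 0.5370, 0.1598, 0.1598.
ρ = 1.1751; 1.1751 > 1, so it fails to converge.

no, ρ = 1.1751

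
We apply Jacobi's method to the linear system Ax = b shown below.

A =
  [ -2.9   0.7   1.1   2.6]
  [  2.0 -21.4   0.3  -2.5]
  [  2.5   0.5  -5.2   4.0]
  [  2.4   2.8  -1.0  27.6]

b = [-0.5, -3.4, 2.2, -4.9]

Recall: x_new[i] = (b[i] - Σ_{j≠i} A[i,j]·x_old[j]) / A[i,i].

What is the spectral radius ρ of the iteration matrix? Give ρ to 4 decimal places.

Diagonal D = diag(-2.9, -21.4, -5.2, 27.6); L, U strict lower/upper.
Jacobi: T = -D⁻¹(L+U), T[2,1] = -(0.5)/(-5.2) = +0.0962; T[2,2] = 0.
  T[0,:] = [+0.0000, +0.2414, +0.3793, +0.8966]
  T[1,:] = [+0.0935, +0.0000, +0.0140, -0.1168]
  T[2,:] = [+0.4808, +0.0962, +0.0000, +0.7692]
  T[3,:] = [-0.0870, -0.1014, +0.0362, +0.0000]
|roots of det(T-λI)|: 0.4007, 0.2995, 0.2995, 0.1703.
ρ(T) = max|λ| = 0.4007; 0.4007 < 1, so it converges for any x₀.

0.4007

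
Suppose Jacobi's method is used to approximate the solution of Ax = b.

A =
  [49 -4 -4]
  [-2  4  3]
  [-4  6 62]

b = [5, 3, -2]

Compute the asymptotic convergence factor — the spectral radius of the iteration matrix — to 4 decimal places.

Split A = D + L + U, D = diag(49, 4, 62).
Jacobi T = -D⁻¹(L+U): T[1,0] = -(-2)/(4) = +0.5000; T[1,1] = 0.
  T[0,:] = [+0.0000  +0.0816  +0.0816]
  T[1,:] = [+0.5000  +0.0000  -0.7500]
  T[2,:] = [+0.0645  -0.0968  +0.0000]
eigenvalue magnitudes: 0.3739, 0.3045, 0.0694.
ρ(T) = max|λ| = 0.3739; 0.3739 < 1 ⇒ converges.

0.3739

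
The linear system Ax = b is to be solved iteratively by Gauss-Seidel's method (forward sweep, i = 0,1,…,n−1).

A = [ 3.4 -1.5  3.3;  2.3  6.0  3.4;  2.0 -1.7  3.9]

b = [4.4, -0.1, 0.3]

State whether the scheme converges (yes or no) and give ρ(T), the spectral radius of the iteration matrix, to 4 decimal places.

Split A = D + L + U, D = diag(3.4, 6, 3.9).
T_GS = -(D+L)⁻¹U: row 0 first, T[0,2] = -(3.3)/(3.4) = -0.9706; later rows by forward substitution.
  T[0,:] = [+0.0000  +0.4412  -0.9706]
  T[1,:] = [+0.0000  -0.1691  -0.1946]
  T[2,:] = [+0.0000  -0.3000  +0.4129]
moduli |λ_i(T)| = 0.5001, 0.2563, 0.0000.
spectral radius ρ = 0.5001; 0.5001 < 1, so it converges for any x₀.

yes, ρ = 0.5001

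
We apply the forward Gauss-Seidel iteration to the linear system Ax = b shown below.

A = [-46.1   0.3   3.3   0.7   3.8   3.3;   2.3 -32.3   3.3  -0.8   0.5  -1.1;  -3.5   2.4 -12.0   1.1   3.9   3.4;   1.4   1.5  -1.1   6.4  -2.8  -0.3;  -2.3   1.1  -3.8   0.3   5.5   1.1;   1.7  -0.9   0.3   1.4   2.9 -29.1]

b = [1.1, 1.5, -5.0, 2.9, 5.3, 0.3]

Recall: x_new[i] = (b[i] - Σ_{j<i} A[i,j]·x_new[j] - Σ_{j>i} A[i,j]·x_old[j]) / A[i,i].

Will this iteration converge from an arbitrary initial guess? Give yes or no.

yes

Split A = D + L + U, D = diag(-46.1, -32.3, -12, 6.4, 5.5, -29.1).
GS T = -(D+L)⁻¹U: row 0 first, T[0,5] = -(3.3)/(-46.1) = +0.0716; later rows by forward substitution.
  T[0,:] = [+0.0000  +0.0065  +0.0716  +0.0152  +0.0824  +0.0716]
  T[1,:] = [+0.0000  +0.0005  +0.1073  -0.0237  +0.0213  -0.0290]
  T[2,:] = [+0.0000  -0.0018  +0.0006  +0.0825  +0.3052  +0.2567]
  T[3,:] = [+0.0000  -0.0018  -0.0407  +0.0164  +0.4669  +0.0821]
  T[4,:] = [+0.0000  +0.0015  +0.0111  +0.0672  +0.2156  +0.0086]
  T[5,:] = [+0.0000  +0.0004  +0.0000  +0.0100  +0.0513  +0.0125]
|roots of det(T-λI)|: 0.3261, 0.0796, 0.0261, 0.0261, 0.0176, 0.0000.
ρ = 0.3261; 0.3261 < 1 ⇒ converges.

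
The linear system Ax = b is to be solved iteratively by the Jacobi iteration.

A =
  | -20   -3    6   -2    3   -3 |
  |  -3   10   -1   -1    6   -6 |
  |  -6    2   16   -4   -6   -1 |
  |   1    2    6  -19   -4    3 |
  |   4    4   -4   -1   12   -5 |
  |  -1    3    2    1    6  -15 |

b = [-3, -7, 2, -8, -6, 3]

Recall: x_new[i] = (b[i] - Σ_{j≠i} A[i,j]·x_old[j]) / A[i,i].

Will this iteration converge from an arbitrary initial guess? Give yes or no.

Split A = D + L + U, D = diag(-20, 10, 16, -19, 12, -15).
T_J = -D⁻¹(L+U): T[5,1] = -(3)/(-15) = +0.2000; T[5,5] = 0.
  T[0,:] = [+0.0000, -0.1500, +0.3000, -0.1000, +0.1500, -0.1500]
  T[1,:] = [+0.3000, +0.0000, +0.1000, +0.1000, -0.6000, +0.6000]
  T[2,:] = [+0.3750, -0.1250, +0.0000, +0.2500, +0.3750, +0.0625]
  T[3,:] = [+0.0526, +0.1053, +0.3158, +0.0000, -0.2105, +0.1579]
  T[4,:] = [-0.3333, -0.3333, +0.3333, +0.0833, +0.0000, +0.4167]
  T[5,:] = [-0.0667, +0.2000, +0.1333, +0.0667, +0.4000, +0.0000]
moduli |λ_i(T)| = 0.8323, 0.6011, 0.5189, 0.4240, 0.4240, 0.0756.
ρ(T) = max|λ| = 0.8323; 0.8323 < 1, so it converges for any x₀.

yes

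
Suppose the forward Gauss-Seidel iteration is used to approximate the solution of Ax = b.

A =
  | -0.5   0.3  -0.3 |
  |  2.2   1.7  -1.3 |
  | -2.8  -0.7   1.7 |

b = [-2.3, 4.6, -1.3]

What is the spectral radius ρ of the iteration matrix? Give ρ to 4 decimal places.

1.6019

Write A = D+L+U with D = diag(-0.5, 1.7, 1.7).
Gauss-Seidel: T = -(D+L)⁻¹U, row 0 first, T[0,1] = -(0.3)/(-0.5) = +0.6000; later rows by forward substitution.
  T[0,:] = [+0.0000  +0.6000  -0.6000]
  T[1,:] = [+0.0000  -0.7765  +1.5412]
  T[2,:] = [+0.0000  +0.6685  -0.3536]
|eigenvalues of T|: 1.6019, 0.4718, 0.0000.
spectral radius ρ = 1.6019; 1.6019 > 1, so it fails to converge.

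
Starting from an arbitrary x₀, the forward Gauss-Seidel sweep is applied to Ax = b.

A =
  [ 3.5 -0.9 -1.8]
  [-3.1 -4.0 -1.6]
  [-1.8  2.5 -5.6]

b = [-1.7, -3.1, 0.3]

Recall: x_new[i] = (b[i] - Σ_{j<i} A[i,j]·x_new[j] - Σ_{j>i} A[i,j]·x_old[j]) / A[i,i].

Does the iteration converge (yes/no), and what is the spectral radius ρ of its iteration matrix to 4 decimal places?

Let D = diag(3.5, -4, -5.6); L, U the strict triangles.
Gauss-Seidel: T = -(D+L)⁻¹U, row 0 first, T[0,2] = -(-1.8)/(3.5) = +0.5143; later rows by forward substitution.
  T[0,:] = [+0.0000 +0.2571 +0.5143]
  T[1,:] = [+0.0000 -0.1993 -0.7986]
  T[2,:] = [+0.0000 -0.1716 -0.5218]
moduli |λ_i(T)| = 0.7644, 0.0433, 0.0000.
ρ = 0.7644; 0.7644 < 1 ⇒ converges.

yes, ρ = 0.7644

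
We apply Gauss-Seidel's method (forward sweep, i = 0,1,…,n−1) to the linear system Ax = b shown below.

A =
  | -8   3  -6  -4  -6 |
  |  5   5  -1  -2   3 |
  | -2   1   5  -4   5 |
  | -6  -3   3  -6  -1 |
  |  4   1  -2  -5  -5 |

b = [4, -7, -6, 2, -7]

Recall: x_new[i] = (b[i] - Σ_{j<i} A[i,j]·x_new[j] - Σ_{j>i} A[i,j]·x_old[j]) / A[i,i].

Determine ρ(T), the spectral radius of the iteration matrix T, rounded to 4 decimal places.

A = D + L + U where D = diag(-8, 5, 5, -6, -5).
T_GS = -(D+L)⁻¹U: row 0 first, T[0,1] = -(3)/(-8) = +0.3750; later rows by forward substitution.
  T[0,:] = [+0.0000  +0.3750  -0.7500  -0.5000  -0.7500]
  T[1,:] = [+0.0000  -0.3750  +0.9500  +0.9000  +0.1500]
  T[2,:] = [+0.0000  +0.2250  -0.4900  +0.4200  -1.3300]
  T[3,:] = [+0.0000  -0.0750  +0.0300  +0.2600  -0.1567]
  T[4,:] = [+0.0000  +0.2100  -0.2440  -0.6480  +0.1187]
|eigenvalues of T|: 1.2187, 0.4355, 0.4355, 0.0346, 0.0000.
ρ = 1.2187; 1.2187 > 1, so it fails to converge.

1.2187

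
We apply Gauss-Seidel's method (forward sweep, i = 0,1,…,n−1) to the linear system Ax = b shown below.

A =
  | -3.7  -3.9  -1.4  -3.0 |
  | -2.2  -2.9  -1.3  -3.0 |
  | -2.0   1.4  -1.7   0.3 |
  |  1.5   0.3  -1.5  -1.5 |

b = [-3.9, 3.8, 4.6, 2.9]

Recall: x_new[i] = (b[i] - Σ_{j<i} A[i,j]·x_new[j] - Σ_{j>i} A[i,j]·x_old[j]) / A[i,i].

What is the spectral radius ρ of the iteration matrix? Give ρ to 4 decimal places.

A = D + L + U where D = diag(-3.7, -2.9, -1.7, -1.5).
GS T = -(D+L)⁻¹U: row 0 first, T[0,2] = -(-1.4)/(-3.7) = -0.3784; later rows by forward substitution.
  T[0,:] = [+0.0000, -1.0541, -0.3784, -0.8108]
  T[1,:] = [+0.0000, +0.7996, -0.1612, -0.4194]
  T[2,:] = [+0.0000, +1.8986, +0.3124, +0.7850]
  T[3,:] = [+0.0000, -2.7927, -0.7230, -1.6797]
moduli |λ_i(T)| = 1.6790, 1.1543, 0.0430, 0.0000.
spectral radius ρ = 1.6790; 1.6790 > 1 ⇒ diverges.

1.6790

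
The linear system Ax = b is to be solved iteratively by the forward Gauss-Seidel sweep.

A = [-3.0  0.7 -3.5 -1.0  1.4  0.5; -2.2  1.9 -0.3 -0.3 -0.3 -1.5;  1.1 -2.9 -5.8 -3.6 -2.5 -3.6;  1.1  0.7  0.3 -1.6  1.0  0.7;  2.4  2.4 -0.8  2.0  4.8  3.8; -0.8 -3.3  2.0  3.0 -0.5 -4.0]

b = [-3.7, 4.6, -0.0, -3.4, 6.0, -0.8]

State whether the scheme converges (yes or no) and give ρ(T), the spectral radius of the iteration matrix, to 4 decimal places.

no, ρ = 1.2109

Diagonal D = diag(-3, 1.9, -5.8, -1.6, 4.8, -4); L, U strict lower/upper.
T_GS = -(D+L)⁻¹U: row 0 first, T[0,1] = -(0.7)/(-3) = +0.2333; later rows by forward substitution.
  T[0,:] = [+0.0000  +0.2333  -1.1667  -0.3333  +0.4667  +0.1667]
  T[1,:] = [+0.0000  +0.2702  -1.1930  -0.2281  +0.6982  +0.9825]
  T[2,:] = [+0.0000  -0.0908  +0.3752  -0.5699  -0.6917  -1.0803]
  T[3,:] = [+0.0000  +0.2616  -1.2537  -0.4358  +1.1216  +0.7794]
  T[4,:] = [+0.0000  -0.3759  +1.7647  +0.3673  -1.1651  -1.8710]
  T[5,:] = [+0.0000  -0.0718  +0.2443  -0.4029  -0.0284  -0.5656]
moduli |λ_i(T)| = 1.2109, 0.8948, 0.8948, 0.2638, 0.0088, 0.0000.
ρ = 1.2109; 1.2109 > 1, so it fails to converge.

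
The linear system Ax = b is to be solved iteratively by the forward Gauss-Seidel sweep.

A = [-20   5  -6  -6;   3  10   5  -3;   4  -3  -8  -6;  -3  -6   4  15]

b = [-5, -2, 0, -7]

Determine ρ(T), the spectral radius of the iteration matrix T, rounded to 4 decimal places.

Split A = D + L + U, D = diag(-20, 10, -8, 15).
T_GS = -(D+L)⁻¹U: row 0 first, T[0,3] = -(-6)/(-20) = -0.3000; later rows by forward substitution.
  T[0,:] = [+0.0000, +0.2500, -0.3000, -0.3000]
  T[1,:] = [+0.0000, -0.0750, -0.4100, +0.3900]
  T[2,:] = [+0.0000, +0.1531, +0.0038, -1.0463]
  T[3,:] = [+0.0000, -0.0208, -0.2250, +0.3750]
moduli |λ_i(T)| = 0.6454, 0.1827, 0.1590, 0.0000.
spectral radius ρ = 0.6454; 0.6454 < 1: convergent.

0.6454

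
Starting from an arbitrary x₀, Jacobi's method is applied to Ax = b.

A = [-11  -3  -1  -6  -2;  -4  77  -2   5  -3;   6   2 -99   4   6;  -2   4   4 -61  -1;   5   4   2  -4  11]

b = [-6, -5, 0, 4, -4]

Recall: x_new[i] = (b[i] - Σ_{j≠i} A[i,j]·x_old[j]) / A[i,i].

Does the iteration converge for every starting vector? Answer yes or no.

Split A = D + L + U, D = diag(-11, 77, -99, -61, 11).
Jacobi T = -D⁻¹(L+U): T[0,1] = -(-3)/(-11) = -0.2727; T[0,0] = 0.
  T[0,:] = [+0.0000, -0.2727, -0.0909, -0.5455, -0.1818]
  T[1,:] = [+0.0519, +0.0000, +0.0260, -0.0649, +0.0390]
  T[2,:] = [+0.0606, +0.0202, +0.0000, +0.0404, +0.0606]
  T[3,:] = [-0.0328, +0.0656, +0.0656, +0.0000, -0.0164]
  T[4,:] = [-0.4545, -0.3636, -0.1818, +0.3636, +0.0000]
|roots of det(T-λI)|: 0.3077, 0.2368, 0.1711, 0.1711, 0.0002.
spectral radius ρ = 0.3077; 0.3077 < 1: convergent.

yes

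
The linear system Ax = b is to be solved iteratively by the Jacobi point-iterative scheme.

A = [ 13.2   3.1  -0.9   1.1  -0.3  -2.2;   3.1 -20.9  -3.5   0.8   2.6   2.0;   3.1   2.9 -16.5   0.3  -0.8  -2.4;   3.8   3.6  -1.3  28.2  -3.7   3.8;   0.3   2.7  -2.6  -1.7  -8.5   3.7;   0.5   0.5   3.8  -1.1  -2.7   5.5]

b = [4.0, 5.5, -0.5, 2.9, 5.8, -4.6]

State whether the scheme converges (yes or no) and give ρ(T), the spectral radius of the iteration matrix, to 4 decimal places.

yes, ρ = 0.5862

Let D = diag(13.2, -20.9, -16.5, 28.2, -8.5, 5.5); L, U the strict triangles.
T_J = -D⁻¹(L+U): T[3,0] = -(3.8)/(28.2) = -0.1348; T[3,3] = 0.
  T[0,:] = [+0.0000 -0.2348 +0.0682 -0.0833 +0.0227 +0.1667]
  T[1,:] = [+0.1483 +0.0000 -0.1675 +0.0383 +0.1244 +0.0957]
  T[2,:] = [+0.1879 +0.1758 +0.0000 +0.0182 -0.0485 -0.1455]
  T[3,:] = [-0.1348 -0.1277 +0.0461 +0.0000 +0.1312 -0.1348]
  T[4,:] = [+0.0353 +0.3176 -0.3059 -0.2000 +0.0000 +0.4353]
  T[5,:] = [-0.0909 -0.0909 -0.6909 +0.2000 +0.4909 +0.0000]
|eigenvalues of T|: 0.5862, 0.4322, 0.1982, 0.1982, 0.1486, 0.1486.
ρ(T) = max|λ| = 0.5862; 0.5862 < 1 ⇒ converges.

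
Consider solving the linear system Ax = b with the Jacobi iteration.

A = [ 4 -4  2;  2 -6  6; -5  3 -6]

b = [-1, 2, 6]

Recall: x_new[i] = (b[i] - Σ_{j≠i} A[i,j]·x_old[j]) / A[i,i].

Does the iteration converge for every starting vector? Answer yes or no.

no

Diagonal D = diag(4, -6, -6); L, U strict lower/upper.
Jacobi: T = -D⁻¹(L+U), T[1,0] = -(2)/(-6) = +0.3333; T[1,1] = 0.
  T[0,:] = [+0.0000  +1.0000  -0.5000]
  T[1,:] = [+0.3333  +0.0000  +1.0000]
  T[2,:] = [-0.8333  +0.5000  +0.0000]
|eigenvalues of T|: 1.3830, 0.8141, 0.8141.
spectral radius ρ = 1.3830; 1.3830 > 1, so it fails to converge.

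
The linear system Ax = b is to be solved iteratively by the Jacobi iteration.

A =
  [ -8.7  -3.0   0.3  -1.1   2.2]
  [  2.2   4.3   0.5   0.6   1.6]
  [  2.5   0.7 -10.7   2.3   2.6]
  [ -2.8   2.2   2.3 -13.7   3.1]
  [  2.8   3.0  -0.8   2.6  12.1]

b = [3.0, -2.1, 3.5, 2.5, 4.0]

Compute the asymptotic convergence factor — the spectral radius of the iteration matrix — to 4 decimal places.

A = D + L + U where D = diag(-8.7, 4.3, -10.7, -13.7, 12.1).
Jacobi: T = -D⁻¹(L+U), T[0,1] = -(-3)/(-8.7) = -0.3448; T[0,0] = 0.
  T[0,:] = [+0.0000 -0.3448 +0.0345 -0.1264 +0.2529]
  T[1,:] = [-0.5116 +0.0000 -0.1163 -0.1395 -0.3721]
  T[2,:] = [+0.2336 +0.0654 +0.0000 +0.2150 +0.2430]
  T[3,:] = [-0.2044 +0.1606 +0.1679 +0.0000 +0.2263]
  T[4,:] = [-0.2314 -0.2479 +0.0661 -0.2149 +0.0000]
|roots of det(T-λI)|: 0.5317, 0.3052, 0.1798, 0.1798, 0.1085.
ρ(T) = max|λ| = 0.5317; 0.5317 < 1: convergent.

0.5317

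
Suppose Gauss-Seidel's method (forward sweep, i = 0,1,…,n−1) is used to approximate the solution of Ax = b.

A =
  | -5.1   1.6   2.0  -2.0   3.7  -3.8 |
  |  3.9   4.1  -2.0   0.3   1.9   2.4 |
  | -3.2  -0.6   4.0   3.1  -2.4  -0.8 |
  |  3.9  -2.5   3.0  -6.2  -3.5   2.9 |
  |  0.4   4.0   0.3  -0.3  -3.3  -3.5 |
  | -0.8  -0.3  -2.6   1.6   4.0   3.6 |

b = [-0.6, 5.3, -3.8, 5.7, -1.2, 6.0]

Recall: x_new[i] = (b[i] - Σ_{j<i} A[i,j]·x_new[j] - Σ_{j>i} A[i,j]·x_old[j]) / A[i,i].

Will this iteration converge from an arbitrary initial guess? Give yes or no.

no

Write A = D+L+U with D = diag(-5.1, 4.1, 4, -6.2, -3.3, 3.6).
GS T = -(D+L)⁻¹U: row 0 first, T[0,5] = -(-3.8)/(-5.1) = -0.7451; later rows by forward substitution.
  T[0,:] = [+0.0000 +0.3137 +0.3922 -0.3922 +0.7255 -0.7451]
  T[1,:] = [+0.0000 -0.2984 +0.1148 +0.2999 -1.1535 +0.1234]
  T[2,:] = [+0.0000 +0.2062 +0.3309 -1.0437 +1.0074 -0.3776]
  T[3,:] = [+0.0000 +0.4175 +0.3605 -0.8726 +0.8444 -0.2334]
  T[4,:] = [+0.0000 -0.3429 +0.1840 +0.3004 -1.2954 -1.0145]
  T[5,:] = [+0.0000 +0.3892 -0.0289 -0.7619 +1.8567 +0.8029]
moduli |λ_i(T)| = 1.2697, 0.4295, 0.4295, 0.2595, 0.2595, 0.0000.
ρ = 1.2697; 1.2697 > 1: divergent.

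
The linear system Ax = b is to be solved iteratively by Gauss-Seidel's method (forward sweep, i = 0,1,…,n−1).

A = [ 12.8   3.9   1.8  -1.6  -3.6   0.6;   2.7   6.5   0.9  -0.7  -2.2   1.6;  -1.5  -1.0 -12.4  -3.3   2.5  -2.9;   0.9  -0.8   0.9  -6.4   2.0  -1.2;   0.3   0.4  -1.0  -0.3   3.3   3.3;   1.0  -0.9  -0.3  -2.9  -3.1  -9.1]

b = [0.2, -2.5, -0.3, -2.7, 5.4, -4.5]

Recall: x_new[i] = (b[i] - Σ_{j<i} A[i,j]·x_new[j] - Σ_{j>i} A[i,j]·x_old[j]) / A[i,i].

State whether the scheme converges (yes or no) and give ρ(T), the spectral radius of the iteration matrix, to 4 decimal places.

yes, ρ = 0.6125

Let D = diag(12.8, 6.5, -12.4, -6.4, 3.3, -9.1); L, U the strict triangles.
T_GS = -(D+L)⁻¹U: row 0 first, T[0,1] = -(3.9)/(12.8) = -0.3047; later rows by forward substitution.
  T[0,:] = [+0.0000 -0.3047 -0.1406 +0.1250 +0.2812 -0.0469]
  T[1,:] = [+0.0000 +0.1266 -0.0800 +0.0558 +0.2216 -0.2267]
  T[2,:] = [+0.0000 +0.0267 +0.0235 -0.2857 +0.1497 -0.2099]
  T[3,:] = [+0.0000 -0.0549 -0.0065 -0.0296 +0.3454 -0.1953]
  T[4,:] = [+0.0000 +0.0154 +0.0290 -0.1074 +0.0243 -1.0496]
  T[5,:] = [+0.0000 -0.0346 -0.0161 +0.0637 -0.1143 +0.4440]
|eigenvalues of T|: 0.6125, 0.1925, 0.1925, 0.1303, 0.1303, 0.0000.
spectral radius ρ = 0.6125; 0.6125 < 1, so it converges for any x₀.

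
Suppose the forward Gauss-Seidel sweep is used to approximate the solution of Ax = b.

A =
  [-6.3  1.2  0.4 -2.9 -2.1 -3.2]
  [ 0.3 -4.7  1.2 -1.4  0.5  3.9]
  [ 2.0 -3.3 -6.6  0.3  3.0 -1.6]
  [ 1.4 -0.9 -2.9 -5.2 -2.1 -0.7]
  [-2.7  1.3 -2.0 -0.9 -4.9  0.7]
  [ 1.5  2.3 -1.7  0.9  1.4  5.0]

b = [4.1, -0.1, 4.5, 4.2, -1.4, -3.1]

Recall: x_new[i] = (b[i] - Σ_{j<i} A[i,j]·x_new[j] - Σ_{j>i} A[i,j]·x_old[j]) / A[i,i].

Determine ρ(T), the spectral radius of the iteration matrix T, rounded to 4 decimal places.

Diagonal D = diag(-6.3, -4.7, -6.6, -5.2, -4.9, 5); L, U strict lower/upper.
GS T = -(D+L)⁻¹U: row 0 first, T[0,1] = -(1.2)/(-6.3) = +0.1905; later rows by forward substitution.
  T[0,:] = [+0.0000 +0.1905 +0.0635 -0.4603 -0.3333 -0.5079]
  T[1,:] = [+0.0000 +0.0122 +0.2594 -0.3273 +0.0851 +0.7974]
  T[2,:] = [+0.0000 +0.0516 -0.1104 +0.0696 +0.3110 -0.7950]
  T[3,:] = [+0.0000 +0.0204 +0.0338 -0.1061 -0.6818 +0.0340]
  T[4,:] = [+0.0000 -0.1266 +0.0727 +0.1579 +0.2045 +0.9525]
  T[5,:] = [+0.0000 -0.0134 -0.2023 +0.2872 +0.2320 -0.7575]
moduli |λ_i(T)| = 1.2485, 0.5340, 0.5340, 0.0114, 0.0095, 0.0000.
ρ = 1.2485; 1.2485 > 1 ⇒ diverges.

1.2485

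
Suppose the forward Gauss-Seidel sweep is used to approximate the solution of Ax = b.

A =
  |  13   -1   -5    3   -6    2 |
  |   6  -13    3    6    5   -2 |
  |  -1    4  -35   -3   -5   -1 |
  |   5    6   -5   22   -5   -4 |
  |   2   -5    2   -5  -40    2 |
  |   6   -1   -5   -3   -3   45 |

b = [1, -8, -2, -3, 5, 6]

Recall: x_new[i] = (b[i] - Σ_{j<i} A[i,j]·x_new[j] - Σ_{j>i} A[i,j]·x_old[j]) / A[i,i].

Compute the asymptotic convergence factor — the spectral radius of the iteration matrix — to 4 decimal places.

A = D + L + U where D = diag(13, -13, -35, 22, -40, 45).
T_GS = -(D+L)⁻¹U: row 0 first, T[0,2] = -(-5)/(13) = +0.3846; later rows by forward substitution.
  T[0,:] = [+0.0000  +0.0769  +0.3846  -0.2308  +0.4615  -0.1538]
  T[1,:] = [+0.0000  +0.0355  +0.4083  +0.3550  +0.5976  -0.2249]
  T[2,:] = [+0.0000  +0.0019  +0.0357  -0.0385  -0.0877  -0.0499]
  T[3,:] = [+0.0000  -0.0267  -0.1907  -0.0531  -0.0606  +0.2668]
  T[4,:] = [+0.0000  +0.0028  -0.0062  -0.0512  -0.0484  +0.0346]
  T[5,:] = [+0.0000  -0.0109  -0.0514  +0.0274  -0.0653  +0.0301]
eigenvalue magnitudes: 0.1566, 0.0968, 0.0968, 0.0396, 0.0396, 0.0000.
ρ(T) = max|λ| = 0.1566; 0.1566 < 1 ⇒ converges.

0.1566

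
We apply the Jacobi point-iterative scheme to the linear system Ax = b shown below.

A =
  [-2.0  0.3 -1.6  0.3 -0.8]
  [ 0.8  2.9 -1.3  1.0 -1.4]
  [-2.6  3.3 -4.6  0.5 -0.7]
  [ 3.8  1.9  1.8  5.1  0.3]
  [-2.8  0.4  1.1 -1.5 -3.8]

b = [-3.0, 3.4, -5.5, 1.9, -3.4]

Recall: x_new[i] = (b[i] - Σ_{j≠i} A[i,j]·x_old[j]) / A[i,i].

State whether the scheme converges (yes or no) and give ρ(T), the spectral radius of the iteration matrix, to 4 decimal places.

no, ρ = 1.1342

A = D + L + U where D = diag(-2, 2.9, -4.6, 5.1, -3.8).
Jacobi T = -D⁻¹(L+U): T[0,2] = -(-1.6)/(-2) = -0.8000; T[0,0] = 0.
  T[0,:] = [+0.0000 +0.1500 -0.8000 +0.1500 -0.4000]
  T[1,:] = [-0.2759 +0.0000 +0.4483 -0.3448 +0.4828]
  T[2,:] = [-0.5652 +0.7174 +0.0000 +0.1087 -0.1522]
  T[3,:] = [-0.7451 -0.3725 -0.3529 +0.0000 -0.0588]
  T[4,:] = [-0.7368 +0.1053 +0.2895 -0.3947 +0.0000]
|λ(T)| sorted: 1.1342, 0.9334, 0.4886, 0.4886, 0.3300.
ρ(T) = max|λ| = 1.1342; 1.1342 > 1 ⇒ diverges.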